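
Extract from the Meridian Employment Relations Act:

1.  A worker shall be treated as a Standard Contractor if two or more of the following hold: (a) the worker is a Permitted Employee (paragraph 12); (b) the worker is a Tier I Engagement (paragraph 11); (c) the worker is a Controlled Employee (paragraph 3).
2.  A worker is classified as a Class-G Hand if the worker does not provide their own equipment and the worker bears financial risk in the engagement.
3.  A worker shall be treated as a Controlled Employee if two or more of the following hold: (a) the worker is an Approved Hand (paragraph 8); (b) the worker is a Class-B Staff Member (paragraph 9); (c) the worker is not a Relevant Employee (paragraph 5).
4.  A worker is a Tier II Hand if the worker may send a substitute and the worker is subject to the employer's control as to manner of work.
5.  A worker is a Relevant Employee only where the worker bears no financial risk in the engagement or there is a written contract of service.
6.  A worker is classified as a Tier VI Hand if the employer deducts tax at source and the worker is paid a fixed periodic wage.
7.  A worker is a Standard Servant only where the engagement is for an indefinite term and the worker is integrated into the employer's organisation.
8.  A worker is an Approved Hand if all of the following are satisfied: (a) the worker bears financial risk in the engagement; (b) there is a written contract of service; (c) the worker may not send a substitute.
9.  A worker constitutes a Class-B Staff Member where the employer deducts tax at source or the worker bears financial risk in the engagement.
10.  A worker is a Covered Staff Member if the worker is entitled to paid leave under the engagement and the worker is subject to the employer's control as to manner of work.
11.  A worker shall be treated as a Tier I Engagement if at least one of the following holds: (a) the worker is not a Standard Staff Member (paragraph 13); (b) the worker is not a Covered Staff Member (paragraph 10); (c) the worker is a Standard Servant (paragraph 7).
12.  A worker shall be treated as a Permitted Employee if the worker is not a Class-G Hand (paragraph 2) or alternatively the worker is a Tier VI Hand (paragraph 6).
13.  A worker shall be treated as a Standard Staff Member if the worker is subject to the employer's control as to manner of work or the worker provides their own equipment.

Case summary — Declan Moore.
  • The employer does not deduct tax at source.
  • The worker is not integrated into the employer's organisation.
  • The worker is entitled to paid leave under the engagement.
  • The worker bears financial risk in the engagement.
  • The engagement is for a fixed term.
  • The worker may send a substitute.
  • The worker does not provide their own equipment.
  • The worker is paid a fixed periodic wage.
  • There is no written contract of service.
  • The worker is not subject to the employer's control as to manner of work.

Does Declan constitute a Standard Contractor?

paragraph 2 — Class-G Hand: [the worker does not provide their own equipment? yes] AND [the worker bears financial risk in the engagement? yes] → satisfied.
paragraph 6 — Tier VI Hand: [the employer deducts tax at source? no] AND [the worker is paid a fixed periodic wage? yes] → not satisfied.
paragraph 12 — Permitted Employee: [not a Class-G Hand (paragraph 2)? no] OR [Tier VI Hand (paragraph 6)? no] → not satisfied.
paragraph 13 — Standard Staff Member: [the worker is subject to the employer's control as to manner of work? no] OR [the worker provides their own equipment? no] → not satisfied.
paragraph 10 — Covered Staff Member: [the worker is entitled to paid leave under the engagement? yes] AND [the worker is subject to the employer's control as to manner of work? no] → not satisfied.
paragraph 7 — Standard Servant: [the engagement is for an indefinite term? no] AND [the worker is integrated into the employer's organisation? no] → not satisfied.
paragraph 11 — Tier I Engagement: [not a Standard Staff Member (paragraph 13)? yes] OR [not a Covered Staff Member (paragraph 10)? yes] OR [Standard Servant (paragraph 7)? no] → satisfied.
paragraph 8 — Approved Hand: [the worker bears financial risk in the engagement? yes] AND [there is a written contract of service? no] AND [the worker may not send a substitute? no] → not satisfied.
paragraph 9 — Class-B Staff Member: [the employer deducts tax at source? no] OR [the worker bears financial risk in the engagement? yes] → satisfied.
paragraph 5 — Relevant Employee: [the worker bears no financial risk in the engagement? no] OR [there is a written contract of service? no] → not satisfied.
paragraph 3 — Controlled Employee: Approved Hand (paragraph 8)? no; Class-B Staff Member (paragraph 9)? yes; not a Relevant Employee (paragraph 5)? yes — 2 of 3 hold (need ≥2) → satisfied.
paragraph 1 — Standard Contractor: Permitted Employee (paragraph 12)? no; Tier I Engagement (paragraph 11)? yes; Controlled Employee (paragraph 3)? yes — 2 of 3 hold (need ≥2) → satisfied.

Yes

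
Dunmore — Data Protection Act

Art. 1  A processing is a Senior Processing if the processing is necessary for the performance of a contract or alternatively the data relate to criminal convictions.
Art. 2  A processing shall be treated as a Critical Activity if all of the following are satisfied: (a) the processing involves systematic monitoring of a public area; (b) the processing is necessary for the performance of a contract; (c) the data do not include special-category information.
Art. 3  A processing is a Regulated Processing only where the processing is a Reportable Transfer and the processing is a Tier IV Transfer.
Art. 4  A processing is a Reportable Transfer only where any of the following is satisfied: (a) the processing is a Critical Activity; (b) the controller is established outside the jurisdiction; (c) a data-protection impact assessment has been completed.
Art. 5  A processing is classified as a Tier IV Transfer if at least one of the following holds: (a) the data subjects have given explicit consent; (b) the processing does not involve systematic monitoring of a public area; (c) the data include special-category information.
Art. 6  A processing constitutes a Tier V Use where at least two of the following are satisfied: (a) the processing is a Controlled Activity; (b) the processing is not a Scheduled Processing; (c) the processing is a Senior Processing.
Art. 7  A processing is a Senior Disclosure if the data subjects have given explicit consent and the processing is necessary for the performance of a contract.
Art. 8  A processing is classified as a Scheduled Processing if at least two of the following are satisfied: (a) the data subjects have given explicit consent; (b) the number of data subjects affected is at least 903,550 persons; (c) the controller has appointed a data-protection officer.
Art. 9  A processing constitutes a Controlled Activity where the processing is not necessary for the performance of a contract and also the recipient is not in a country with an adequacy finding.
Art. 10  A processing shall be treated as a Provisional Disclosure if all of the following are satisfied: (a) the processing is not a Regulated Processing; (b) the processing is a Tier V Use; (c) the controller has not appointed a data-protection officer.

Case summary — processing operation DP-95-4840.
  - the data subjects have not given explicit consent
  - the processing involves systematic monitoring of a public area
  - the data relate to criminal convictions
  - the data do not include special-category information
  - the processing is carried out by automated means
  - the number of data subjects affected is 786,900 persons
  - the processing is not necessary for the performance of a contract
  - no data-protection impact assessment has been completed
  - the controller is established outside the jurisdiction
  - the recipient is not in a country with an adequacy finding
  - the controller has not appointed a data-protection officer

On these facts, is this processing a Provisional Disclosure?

article 2 — Critical Activity: [the processing involves systematic monitoring of a public area? yes] AND [the processing is necessary for the performance of a contract? no] AND [the data do not include special-category information? yes] → not satisfied.
article 4 — Reportable Transfer: [Critical Activity (article 2)? no] OR [the controller is established outside the jurisdiction? yes] OR [a data-protection impact assessment has been completed? no] → satisfied.
article 5 — Tier IV Transfer: [the data subjects have given explicit consent? no] OR [the processing does not involve systematic monitoring of a public area? no] OR [the data include special-category information? no] → not satisfied.
article 3 — Regulated Processing: [Reportable Transfer (article 4)? yes] AND [Tier IV Transfer (article 5)? no] → not satisfied.
article 9 — Controlled Activity: [the processing is not necessary for the performance of a contract? yes] AND [the recipient is not in a country with an adequacy finding? yes] → satisfied.
article 8 — Scheduled Processing: the data subjects have given explicit consent? no; number of data subjects affected: 786,900 persons ≥ 903,550 persons? no; the controller has appointed a data-protection officer? no — 0 of 3 hold (need ≥2) → not satisfied.
article 1 — Senior Processing: [the processing is necessary for the performance of a contract? no] OR [the data relate to criminal convictions? yes] → satisfied.
article 6 — Tier V Use: Controlled Activity (article 9)? yes; not a Scheduled Processing (article 8)? yes; Senior Processing (article 1)? yes — 3 of 3 hold (need ≥2) → satisfied.
article 10 — Provisional Disclosure: [not a Regulated Processing (article 3)? yes] AND [Tier V Use (article 6)? yes] AND [the controller has not appointed a data-protection officer? yes] → satisfied.

Yes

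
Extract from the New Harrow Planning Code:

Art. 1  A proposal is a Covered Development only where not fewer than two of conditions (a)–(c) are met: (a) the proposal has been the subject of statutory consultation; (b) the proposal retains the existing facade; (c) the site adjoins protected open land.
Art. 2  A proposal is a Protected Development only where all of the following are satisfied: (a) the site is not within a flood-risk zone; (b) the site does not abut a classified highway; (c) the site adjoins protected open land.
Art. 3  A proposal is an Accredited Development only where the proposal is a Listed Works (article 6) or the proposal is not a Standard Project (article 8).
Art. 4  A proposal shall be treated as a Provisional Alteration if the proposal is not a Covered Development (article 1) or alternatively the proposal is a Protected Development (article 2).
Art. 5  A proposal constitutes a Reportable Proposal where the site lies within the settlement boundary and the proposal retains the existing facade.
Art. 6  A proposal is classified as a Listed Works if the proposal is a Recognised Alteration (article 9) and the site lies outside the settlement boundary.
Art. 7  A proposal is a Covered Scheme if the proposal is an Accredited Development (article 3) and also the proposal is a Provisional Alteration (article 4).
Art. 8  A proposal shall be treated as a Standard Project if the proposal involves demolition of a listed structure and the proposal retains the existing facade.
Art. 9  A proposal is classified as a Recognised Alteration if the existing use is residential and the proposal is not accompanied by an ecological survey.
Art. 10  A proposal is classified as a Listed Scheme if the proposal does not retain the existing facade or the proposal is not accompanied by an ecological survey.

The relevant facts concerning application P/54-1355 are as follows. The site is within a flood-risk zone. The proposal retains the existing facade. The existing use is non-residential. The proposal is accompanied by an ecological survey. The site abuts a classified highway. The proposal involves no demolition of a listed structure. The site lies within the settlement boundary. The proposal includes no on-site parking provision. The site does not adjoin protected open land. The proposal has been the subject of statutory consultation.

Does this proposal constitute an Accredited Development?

Yes

article 9 — Recognised Alteration: [the existing use is residential? no] AND [the proposal is not accompanied by an ecological survey? no] → not satisfied.
article 6 — Listed Works: [Recognised Alteration (article 9)? no] AND [the site lies outside the settlement boundary? no] → not satisfied.
article 8 — Standard Project: [the proposal involves demolition of a listed structure? no] AND [the proposal retains the existing facade? yes] → not satisfied.
article 3 — Accredited Development: [Listed Works (article 6)? no] OR [not a Standard Project (article 8)? yes] → satisfied.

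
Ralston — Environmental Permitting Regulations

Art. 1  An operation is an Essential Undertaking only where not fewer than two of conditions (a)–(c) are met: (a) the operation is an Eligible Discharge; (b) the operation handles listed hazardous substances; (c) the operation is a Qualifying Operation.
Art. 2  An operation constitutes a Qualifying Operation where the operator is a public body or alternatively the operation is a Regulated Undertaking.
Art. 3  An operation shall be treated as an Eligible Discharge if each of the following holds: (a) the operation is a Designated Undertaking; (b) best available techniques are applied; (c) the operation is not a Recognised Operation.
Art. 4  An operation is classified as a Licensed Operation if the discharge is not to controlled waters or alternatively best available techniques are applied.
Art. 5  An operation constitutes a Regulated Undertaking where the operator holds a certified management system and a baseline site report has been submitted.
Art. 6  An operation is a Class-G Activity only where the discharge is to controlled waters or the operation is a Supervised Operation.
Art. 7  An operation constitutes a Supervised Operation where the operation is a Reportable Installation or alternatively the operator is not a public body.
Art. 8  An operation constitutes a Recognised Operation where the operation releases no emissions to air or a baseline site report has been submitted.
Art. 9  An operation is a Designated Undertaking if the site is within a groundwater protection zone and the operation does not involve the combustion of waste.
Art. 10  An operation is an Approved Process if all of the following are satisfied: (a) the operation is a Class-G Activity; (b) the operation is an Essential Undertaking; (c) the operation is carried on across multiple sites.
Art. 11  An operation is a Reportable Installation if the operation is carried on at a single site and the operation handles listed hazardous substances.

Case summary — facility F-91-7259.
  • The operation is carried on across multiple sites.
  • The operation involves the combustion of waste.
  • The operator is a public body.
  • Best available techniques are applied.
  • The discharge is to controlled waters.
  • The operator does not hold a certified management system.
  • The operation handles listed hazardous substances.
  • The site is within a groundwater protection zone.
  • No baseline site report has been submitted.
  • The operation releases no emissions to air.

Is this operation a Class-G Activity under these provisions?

Yes

article 11 — Reportable Installation: [the operation is carried on at a single site? no] AND [the operation handles listed hazardous substances? yes] → not satisfied.
article 7 — Supervised Operation: [Reportable Installation (article 11)? no] OR [the operator is not a public body? no] → not satisfied.
article 6 — Class-G Activity: [the discharge is to controlled waters? yes] OR [Supervised Operation (article 7)? no] → satisfied.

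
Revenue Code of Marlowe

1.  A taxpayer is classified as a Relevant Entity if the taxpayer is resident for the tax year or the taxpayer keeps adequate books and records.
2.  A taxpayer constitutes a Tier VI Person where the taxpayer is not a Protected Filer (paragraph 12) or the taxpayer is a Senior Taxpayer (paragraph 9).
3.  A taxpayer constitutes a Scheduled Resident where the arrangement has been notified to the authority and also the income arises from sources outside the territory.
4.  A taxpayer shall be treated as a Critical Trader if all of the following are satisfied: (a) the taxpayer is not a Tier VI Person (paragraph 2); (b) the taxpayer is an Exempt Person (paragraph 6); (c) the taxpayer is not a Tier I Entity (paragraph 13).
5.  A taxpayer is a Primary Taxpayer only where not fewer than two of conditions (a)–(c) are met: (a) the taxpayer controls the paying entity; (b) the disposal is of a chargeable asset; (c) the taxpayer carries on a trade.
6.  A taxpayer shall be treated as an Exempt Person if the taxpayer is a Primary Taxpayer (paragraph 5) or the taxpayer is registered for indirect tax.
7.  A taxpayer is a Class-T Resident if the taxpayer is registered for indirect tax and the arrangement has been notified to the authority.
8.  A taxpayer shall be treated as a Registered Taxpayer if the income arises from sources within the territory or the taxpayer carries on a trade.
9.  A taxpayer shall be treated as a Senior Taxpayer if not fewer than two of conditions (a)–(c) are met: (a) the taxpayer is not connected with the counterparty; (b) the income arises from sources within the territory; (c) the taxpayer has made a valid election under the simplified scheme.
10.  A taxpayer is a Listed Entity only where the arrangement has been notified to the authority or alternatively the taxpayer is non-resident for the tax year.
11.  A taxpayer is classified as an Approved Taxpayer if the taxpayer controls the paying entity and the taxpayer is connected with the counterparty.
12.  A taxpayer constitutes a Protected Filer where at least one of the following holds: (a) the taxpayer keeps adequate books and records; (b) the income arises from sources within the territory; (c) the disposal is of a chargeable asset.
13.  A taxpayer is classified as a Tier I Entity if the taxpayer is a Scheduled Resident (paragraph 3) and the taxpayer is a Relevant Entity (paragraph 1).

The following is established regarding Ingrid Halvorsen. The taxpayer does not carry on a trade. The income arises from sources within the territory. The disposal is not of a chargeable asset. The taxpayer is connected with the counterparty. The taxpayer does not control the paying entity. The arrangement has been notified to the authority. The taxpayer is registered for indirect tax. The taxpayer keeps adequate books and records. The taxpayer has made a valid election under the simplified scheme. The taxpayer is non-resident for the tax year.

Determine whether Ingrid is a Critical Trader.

No

Under paragraph 12: the taxpayer keeps adequate books and records? yes; or the income arises from sources within the territory? yes; or the disposal is of a chargeable asset? no. So the taxpayer is a Protected Filer.
Under paragraph 9: the taxpayer is not connected with the counterparty? no; the income arises from sources within the territory? yes; the taxpayer has made a valid election under the simplified scheme? yes — 2 of 3 hold (need ≥2) → satisfied.
Under paragraph 2: not a Protected Filer (paragraph 12)? no; or Senior Taxpayer (paragraph 9)? yes. So the taxpayer is a Tier VI Person.
Under paragraph 5: the taxpayer controls the paying entity? no; the disposal is of a chargeable asset? no; the taxpayer carries on a trade? no — 0 of 3 hold (need ≥2) → not satisfied.
Under paragraph 6: Primary Taxpayer (paragraph 5)? no; or the taxpayer is registered for indirect tax? yes. So the taxpayer is an Exempt Person.
Under paragraph 3: the arrangement has been notified to the authority? yes; and the income arises from sources outside the territory? no. So the taxpayer is not a Scheduled Resident.
Under paragraph 1: the taxpayer is resident for the tax year? no; or the taxpayer keeps adequate books and records? yes. So the taxpayer is a Relevant Entity.
Under paragraph 13: Scheduled Resident (paragraph 3)? no; and Relevant Entity (paragraph 1)? yes. So the taxpayer is not a Tier I Entity.
Under paragraph 4: not a Tier VI Person (paragraph 2)? no; and Exempt Person (paragraph 6)? yes; and not a Tier I Entity (paragraph 13)? yes. So the taxpayer is not a Critical Trader.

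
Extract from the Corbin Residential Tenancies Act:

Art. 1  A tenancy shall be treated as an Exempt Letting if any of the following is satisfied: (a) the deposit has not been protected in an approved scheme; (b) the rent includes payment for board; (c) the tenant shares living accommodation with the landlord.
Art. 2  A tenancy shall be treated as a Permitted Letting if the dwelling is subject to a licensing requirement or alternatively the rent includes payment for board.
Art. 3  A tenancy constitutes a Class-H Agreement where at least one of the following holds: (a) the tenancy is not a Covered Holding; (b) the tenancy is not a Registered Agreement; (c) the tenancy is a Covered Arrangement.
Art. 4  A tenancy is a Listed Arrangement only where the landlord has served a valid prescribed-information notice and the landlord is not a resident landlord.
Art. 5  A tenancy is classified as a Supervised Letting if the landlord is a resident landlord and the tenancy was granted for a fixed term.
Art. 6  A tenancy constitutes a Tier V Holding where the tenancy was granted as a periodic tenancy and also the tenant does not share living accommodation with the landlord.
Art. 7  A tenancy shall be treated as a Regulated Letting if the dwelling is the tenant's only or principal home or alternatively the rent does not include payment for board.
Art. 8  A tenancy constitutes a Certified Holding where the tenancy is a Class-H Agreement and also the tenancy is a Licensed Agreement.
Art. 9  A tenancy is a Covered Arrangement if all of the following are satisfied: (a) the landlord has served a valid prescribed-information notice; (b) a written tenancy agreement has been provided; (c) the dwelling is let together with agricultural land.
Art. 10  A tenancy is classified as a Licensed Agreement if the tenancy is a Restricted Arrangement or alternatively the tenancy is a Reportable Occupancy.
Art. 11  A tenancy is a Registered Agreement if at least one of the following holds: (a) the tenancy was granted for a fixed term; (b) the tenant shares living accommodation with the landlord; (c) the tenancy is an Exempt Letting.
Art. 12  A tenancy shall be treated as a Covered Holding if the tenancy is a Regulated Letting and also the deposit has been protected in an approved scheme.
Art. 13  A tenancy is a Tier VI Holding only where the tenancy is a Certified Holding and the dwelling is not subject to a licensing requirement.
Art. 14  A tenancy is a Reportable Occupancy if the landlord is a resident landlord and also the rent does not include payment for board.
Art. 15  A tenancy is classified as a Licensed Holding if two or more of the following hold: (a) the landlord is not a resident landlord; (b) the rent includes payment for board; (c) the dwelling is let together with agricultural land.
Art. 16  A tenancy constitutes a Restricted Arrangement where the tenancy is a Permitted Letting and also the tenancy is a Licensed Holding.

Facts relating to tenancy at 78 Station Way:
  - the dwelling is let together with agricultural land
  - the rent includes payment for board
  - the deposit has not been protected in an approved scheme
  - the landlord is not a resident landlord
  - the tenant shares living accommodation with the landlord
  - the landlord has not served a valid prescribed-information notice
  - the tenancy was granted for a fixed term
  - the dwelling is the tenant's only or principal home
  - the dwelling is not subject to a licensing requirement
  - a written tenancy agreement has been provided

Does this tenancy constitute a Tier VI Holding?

article 7 — Regulated Letting: [the dwelling is the tenant's only or principal home? yes] OR [the rent does not include payment for board? no] → satisfied.
article 12 — Covered Holding: [Regulated Letting (article 7)? yes] AND [the deposit has been protected in an approved scheme? no] → not satisfied.
article 1 — Exempt Letting: [the deposit has not been protected in an approved scheme? yes] OR [the rent includes payment for board? yes] OR [the tenant shares living accommodation with the landlord? yes] → satisfied.
article 11 — Registered Agreement: [the tenancy was granted for a fixed term? yes] OR [the tenant shares living accommodation with the landlord? yes] OR [Exempt Letting (article 1)? yes] → satisfied.
article 9 — Covered Arrangement: [the landlord has served a valid prescribed-information notice? no] AND [a written tenancy agreement has been provided? yes] AND [the dwelling is let together with agricultural land? yes] → not satisfied.
article 3 — Class-H Agreement: [not a Covered Holding (article 12)? yes] OR [not a Registered Agreement (article 11)? no] OR [Covered Arrangement (article 9)? no] → satisfied.
article 2 — Permitted Letting: [the dwelling is subject to a licensing requirement? no] OR [the rent includes payment for board? yes] → satisfied.
article 15 — Licensed Holding: the landlord is not a resident landlord? yes; the rent includes payment for board? yes; the dwelling is let together with agricultural land? yes — 3 of 3 hold (need ≥2) → satisfied.
article 16 — Restricted Arrangement: [Permitted Letting (article 2)? yes] AND [Licensed Holding (article 15)? yes] → satisfied.
article 14 — Reportable Occupancy: [the landlord is a resident landlord? no] AND [the rent does not include payment for board? no] → not satisfied.
article 10 — Licensed Agreement: [Restricted Arrangement (article 16)? yes] OR [Reportable Occupancy (article 14)? no] → satisfied.
article 8 — Certified Holding: [Class-H Agreement (article 3)? yes] AND [Licensed Agreement (article 10)? yes] → satisfied.
article 13 — Tier VI Holding: [Certified Holding (article 8)? yes] AND [the dwelling is not subject to a licensing requirement? yes] → satisfied.

Yes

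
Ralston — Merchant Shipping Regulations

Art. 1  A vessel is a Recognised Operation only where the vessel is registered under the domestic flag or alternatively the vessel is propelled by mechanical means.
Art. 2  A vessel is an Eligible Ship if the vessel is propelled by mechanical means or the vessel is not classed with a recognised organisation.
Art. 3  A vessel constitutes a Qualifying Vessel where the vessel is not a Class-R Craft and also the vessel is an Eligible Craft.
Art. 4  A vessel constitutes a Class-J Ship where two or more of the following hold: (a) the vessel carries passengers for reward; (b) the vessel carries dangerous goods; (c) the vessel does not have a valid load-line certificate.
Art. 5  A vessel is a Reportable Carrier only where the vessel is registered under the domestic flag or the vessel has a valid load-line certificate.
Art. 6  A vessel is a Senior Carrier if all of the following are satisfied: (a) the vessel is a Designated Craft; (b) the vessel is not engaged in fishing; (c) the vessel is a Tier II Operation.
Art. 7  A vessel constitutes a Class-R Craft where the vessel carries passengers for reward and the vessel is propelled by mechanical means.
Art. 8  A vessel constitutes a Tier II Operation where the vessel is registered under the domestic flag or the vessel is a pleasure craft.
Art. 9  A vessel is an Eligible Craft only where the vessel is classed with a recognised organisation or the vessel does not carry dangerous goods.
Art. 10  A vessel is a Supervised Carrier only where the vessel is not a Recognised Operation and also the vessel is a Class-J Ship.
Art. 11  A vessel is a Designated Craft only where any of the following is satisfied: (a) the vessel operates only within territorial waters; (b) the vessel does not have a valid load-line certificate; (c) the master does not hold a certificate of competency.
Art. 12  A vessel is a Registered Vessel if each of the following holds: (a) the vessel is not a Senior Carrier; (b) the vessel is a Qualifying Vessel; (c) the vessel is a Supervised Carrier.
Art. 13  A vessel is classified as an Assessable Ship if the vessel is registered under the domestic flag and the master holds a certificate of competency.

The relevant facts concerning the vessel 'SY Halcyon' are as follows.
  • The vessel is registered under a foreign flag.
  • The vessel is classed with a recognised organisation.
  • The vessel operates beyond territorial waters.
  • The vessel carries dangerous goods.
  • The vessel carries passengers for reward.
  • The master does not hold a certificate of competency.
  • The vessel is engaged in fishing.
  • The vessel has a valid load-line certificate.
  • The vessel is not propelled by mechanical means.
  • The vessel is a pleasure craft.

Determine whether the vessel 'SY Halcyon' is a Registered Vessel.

article 11 — Designated Craft: [the vessel operates only within territorial waters? no] OR [the vessel does not have a valid load-line certificate? no] OR [the master does not hold a certificate of competency? yes] → satisfied.
article 8 — Tier II Operation: [the vessel is registered under the domestic flag? no] OR [the vessel is a pleasure craft? yes] → satisfied.
article 6 — Senior Carrier: [Designated Craft (article 11)? yes] AND [the vessel is not engaged in fishing? no] AND [Tier II Operation (article 8)? yes] → not satisfied.
article 7 — Class-R Craft: [the vessel carries passengers for reward? yes] AND [the vessel is propelled by mechanical means? no] → not satisfied.
article 9 — Eligible Craft: [the vessel is classed with a recognised organisation? yes] OR [the vessel does not carry dangerous goods? no] → satisfied.
article 3 — Qualifying Vessel: [not a Class-R Craft (article 7)? yes] AND [Eligible Craft (article 9)? yes] → satisfied.
article 1 — Recognised Operation: [the vessel is registered under the domestic flag? no] OR [the vessel is propelled by mechanical means? no] → not satisfied.
article 4 — Class-J Ship: the vessel carries passengers for reward? yes; the vessel carries dangerous goods? yes; the vessel does not have a valid load-line certificate? no — 2 of 3 hold (need ≥2) → satisfied.
article 10 — Supervised Carrier: [not a Recognised Operation (article 1)? yes] AND [Class-J Ship (article 4)? yes] → satisfied.
article 12 — Registered Vessel: [not a Senior Carrier (article 6)? yes] AND [Qualifying Vessel (article 3)? yes] AND [Supervised Carrier (article 10)? yes] → satisfied.

Yes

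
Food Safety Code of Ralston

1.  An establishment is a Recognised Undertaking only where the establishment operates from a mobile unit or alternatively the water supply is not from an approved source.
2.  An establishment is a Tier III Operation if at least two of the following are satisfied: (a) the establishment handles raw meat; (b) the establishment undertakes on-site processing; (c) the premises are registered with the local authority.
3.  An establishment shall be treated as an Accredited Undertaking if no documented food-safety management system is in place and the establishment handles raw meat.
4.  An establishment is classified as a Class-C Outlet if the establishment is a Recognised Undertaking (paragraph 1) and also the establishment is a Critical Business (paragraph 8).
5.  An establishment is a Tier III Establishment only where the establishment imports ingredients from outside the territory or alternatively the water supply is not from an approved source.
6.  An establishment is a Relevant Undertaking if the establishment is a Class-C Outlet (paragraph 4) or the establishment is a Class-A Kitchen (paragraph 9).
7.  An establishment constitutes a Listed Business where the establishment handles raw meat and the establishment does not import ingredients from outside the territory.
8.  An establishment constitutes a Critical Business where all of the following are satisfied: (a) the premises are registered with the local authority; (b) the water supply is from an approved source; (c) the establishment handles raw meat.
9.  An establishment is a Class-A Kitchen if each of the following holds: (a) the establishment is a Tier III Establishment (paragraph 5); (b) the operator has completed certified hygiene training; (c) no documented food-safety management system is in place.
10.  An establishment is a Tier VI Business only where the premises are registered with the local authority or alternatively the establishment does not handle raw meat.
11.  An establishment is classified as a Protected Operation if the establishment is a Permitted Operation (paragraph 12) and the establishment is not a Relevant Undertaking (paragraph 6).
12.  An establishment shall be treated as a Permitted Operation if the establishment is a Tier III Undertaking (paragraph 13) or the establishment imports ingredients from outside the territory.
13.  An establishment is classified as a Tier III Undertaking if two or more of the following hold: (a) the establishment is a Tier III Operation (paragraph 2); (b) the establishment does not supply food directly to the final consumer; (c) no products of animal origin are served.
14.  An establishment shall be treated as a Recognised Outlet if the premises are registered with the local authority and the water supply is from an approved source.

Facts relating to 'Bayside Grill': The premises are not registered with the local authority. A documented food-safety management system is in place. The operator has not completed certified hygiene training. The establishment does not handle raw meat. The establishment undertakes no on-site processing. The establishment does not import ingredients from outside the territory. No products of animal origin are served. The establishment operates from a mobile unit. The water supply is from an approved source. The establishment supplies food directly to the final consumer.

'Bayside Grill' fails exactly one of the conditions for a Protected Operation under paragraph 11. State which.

Permitted Operation

paragraph 2 — Tier III Operation: the establishment handles raw meat? no; the establishment undertakes on-site processing? no; the premises are registered with the local authority? no — 0 of 3 hold (need ≥2) → not satisfied.
paragraph 13 — Tier III Undertaking: Tier III Operation (paragraph 2)? no; the establishment does not supply food directly to the final consumer? no; no products of animal origin are served? yes — 1 of 3 hold (need ≥2) → not satisfied.
paragraph 12 — Permitted Operation: [Tier III Undertaking (paragraph 13)? no] OR [the establishment imports ingredients from outside the territory? no] → not satisfied.
paragraph 1 — Recognised Undertaking: [the establishment operates from a mobile unit? yes] OR [the water supply is not from an approved source? no] → satisfied.
paragraph 8 — Critical Business: [the premises are registered with the local authority? no] AND [the water supply is from an approved source? yes] AND [the establishment handles raw meat? no] → not satisfied.
paragraph 4 — Class-C Outlet: [Recognised Undertaking (paragraph 1)? yes] AND [Critical Business (paragraph 8)? no] → not satisfied.
paragraph 5 — Tier III Establishment: [the establishment imports ingredients from outside the territory? no] OR [the water supply is not from an approved source? no] → not satisfied.
paragraph 9 — Class-A Kitchen: [Tier III Establishment (paragraph 5)? no] AND [the operator has completed certified hygiene training? no] AND [no documented food-safety management system is in place? no] → not satisfied.
paragraph 6 — Relevant Undertaking: [Class-C Outlet (paragraph 4)? no] OR [Class-A Kitchen (paragraph 9)? no] → not satisfied.
paragraph 11 — Protected Operation: [Permitted Operation (paragraph 12)? no] AND [not a Relevant Undertaking (paragraph 6)? yes] → not satisfied.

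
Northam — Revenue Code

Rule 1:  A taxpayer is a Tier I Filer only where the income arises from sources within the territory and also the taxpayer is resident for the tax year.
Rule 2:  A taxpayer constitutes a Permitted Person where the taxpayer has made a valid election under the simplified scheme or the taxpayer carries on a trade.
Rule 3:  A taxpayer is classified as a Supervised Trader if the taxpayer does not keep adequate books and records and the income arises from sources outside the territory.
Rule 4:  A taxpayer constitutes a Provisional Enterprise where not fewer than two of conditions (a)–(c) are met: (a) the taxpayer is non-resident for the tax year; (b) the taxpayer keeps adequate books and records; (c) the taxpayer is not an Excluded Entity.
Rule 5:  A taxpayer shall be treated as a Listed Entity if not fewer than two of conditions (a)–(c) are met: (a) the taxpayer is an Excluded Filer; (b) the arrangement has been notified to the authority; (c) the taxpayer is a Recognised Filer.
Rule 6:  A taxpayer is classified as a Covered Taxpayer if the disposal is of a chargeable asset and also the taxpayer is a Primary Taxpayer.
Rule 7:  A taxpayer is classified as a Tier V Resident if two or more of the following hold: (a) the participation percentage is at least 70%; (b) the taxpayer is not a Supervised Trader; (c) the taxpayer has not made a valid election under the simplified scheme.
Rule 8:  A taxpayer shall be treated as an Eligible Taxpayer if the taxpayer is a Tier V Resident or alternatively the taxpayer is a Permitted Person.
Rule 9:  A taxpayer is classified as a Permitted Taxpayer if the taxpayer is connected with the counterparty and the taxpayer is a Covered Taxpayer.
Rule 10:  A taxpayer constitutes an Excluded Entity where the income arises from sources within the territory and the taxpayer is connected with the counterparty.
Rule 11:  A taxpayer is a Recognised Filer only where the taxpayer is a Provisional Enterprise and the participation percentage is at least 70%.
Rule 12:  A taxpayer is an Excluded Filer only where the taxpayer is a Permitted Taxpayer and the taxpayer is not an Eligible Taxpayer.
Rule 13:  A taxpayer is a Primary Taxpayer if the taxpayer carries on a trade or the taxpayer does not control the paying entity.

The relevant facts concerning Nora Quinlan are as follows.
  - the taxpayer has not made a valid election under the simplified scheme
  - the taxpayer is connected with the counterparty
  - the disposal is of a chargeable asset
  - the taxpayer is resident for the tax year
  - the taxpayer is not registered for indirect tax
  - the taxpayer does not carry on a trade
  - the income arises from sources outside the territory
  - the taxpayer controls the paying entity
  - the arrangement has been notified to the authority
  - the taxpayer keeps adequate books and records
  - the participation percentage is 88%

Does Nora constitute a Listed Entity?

Yes

rule 13 — Primary Taxpayer: [the taxpayer carries on a trade? no] OR [the taxpayer does not control the paying entity? no] → not satisfied.
rule 6 — Covered Taxpayer: [the disposal is of a chargeable asset? yes] AND [Primary Taxpayer (rule 13)? no] → not satisfied.
rule 9 — Permitted Taxpayer: [the taxpayer is connected with the counterparty? yes] AND [Covered Taxpayer (rule 6)? no] → not satisfied.
rule 3 — Supervised Trader: [the taxpayer does not keep adequate books and records? no] AND [the income arises from sources outside the territory? yes] → not satisfied.
rule 7 — Tier V Resident: participation percentage: 88% ≥ 70%? yes; not a Supervised Trader (rule 3)? yes; the taxpayer has not made a valid election under the simplified scheme? yes — 3 of 3 hold (need ≥2) → satisfied.
rule 2 — Permitted Person: [the taxpayer has made a valid election under the simplified scheme? no] OR [the taxpayer carries on a trade? no] → not satisfied.
rule 8 — Eligible Taxpayer: [Tier V Resident (rule 7)? yes] OR [Permitted Person (rule 2)? no] → satisfied.
rule 12 — Excluded Filer: [Permitted Taxpayer (rule 9)? no] AND [not an Eligible Taxpayer (rule 8)? no] → not satisfied.
rule 10 — Excluded Entity: [the income arises from sources within the territory? no] AND [the taxpayer is connected with the counterparty? yes] → not satisfied.
rule 4 — Provisional Enterprise: the taxpayer is non-resident for the tax year? no; the taxpayer keeps adequate books and records? yes; not an Excluded Entity (rule 10)? yes — 2 of 3 hold (need ≥2) → satisfied.
rule 11 — Recognised Filer: [Provisional Enterprise (rule 4)? yes] AND [participation percentage: 88% ≥ 70%? yes] → satisfied.
rule 5 — Listed Entity: Excluded Filer (rule 12)? no; the arrangement has been notified to the authority? yes; Recognised Filer (rule 11)? yes — 2 of 3 hold (need ≥2) → satisfied.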